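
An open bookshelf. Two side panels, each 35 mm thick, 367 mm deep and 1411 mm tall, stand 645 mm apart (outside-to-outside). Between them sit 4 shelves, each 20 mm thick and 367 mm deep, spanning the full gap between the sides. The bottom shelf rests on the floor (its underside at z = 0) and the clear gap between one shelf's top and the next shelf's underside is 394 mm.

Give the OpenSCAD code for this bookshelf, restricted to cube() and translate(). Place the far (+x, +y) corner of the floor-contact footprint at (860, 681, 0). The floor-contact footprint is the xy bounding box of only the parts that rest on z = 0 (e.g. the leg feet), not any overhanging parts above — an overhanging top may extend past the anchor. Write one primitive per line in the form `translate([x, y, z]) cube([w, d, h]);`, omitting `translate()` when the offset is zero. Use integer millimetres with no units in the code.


translate([215, 314, 0]) cube([35, 367, 1411]);
translate([825, 314, 0]) cube([35, 367, 1411]);
translate([250, 314, 0]) cube([575, 367, 20]);
translate([250, 314, 414]) cube([575, 367, 20]);
translate([250, 314, 828]) cube([575, 367, 20]);
translate([250, 314, 1242]) cube([575, 367, 20]);


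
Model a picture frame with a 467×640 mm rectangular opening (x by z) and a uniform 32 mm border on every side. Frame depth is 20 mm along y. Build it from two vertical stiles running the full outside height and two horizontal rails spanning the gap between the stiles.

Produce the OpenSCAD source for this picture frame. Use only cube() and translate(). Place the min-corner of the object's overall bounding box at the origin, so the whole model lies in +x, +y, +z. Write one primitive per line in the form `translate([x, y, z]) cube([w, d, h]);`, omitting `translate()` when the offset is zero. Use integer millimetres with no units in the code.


cube([32, 20, 704]);
translate([499, 0, 0]) cube([32, 20, 704]);
translate([32, 0, 0]) cube([467, 20, 32]);
translate([32, 0, 672]) cube([467, 20, 32]);


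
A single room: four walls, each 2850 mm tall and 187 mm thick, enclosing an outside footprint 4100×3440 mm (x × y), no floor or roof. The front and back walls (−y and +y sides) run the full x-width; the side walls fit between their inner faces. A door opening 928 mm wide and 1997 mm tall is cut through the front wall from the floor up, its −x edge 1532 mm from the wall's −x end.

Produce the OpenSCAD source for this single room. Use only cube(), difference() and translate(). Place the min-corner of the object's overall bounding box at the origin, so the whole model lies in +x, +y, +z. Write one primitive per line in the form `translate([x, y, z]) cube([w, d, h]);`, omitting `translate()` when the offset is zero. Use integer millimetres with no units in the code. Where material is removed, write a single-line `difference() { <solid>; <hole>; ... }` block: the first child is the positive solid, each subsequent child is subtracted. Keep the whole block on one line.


difference() { cube([4100, 187, 2850]); translate([1532, 0, 0]) cube([928, 187, 1997]); }
translate([0, 3253, 0]) cube([4100, 187, 2850]);
translate([0, 187, 0]) cube([187, 3066, 2850]);
translate([3913, 187, 0]) cube([187, 3066, 2850]);


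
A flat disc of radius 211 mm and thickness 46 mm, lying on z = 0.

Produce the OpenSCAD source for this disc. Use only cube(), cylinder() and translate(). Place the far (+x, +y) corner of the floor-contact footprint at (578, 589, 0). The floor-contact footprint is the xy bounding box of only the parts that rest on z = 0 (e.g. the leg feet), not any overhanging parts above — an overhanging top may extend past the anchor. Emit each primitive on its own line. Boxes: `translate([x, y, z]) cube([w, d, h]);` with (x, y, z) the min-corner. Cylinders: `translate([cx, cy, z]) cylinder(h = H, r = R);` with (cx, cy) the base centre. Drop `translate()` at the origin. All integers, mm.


translate([367, 378, 0]) cylinder(h = 46, r = 211);


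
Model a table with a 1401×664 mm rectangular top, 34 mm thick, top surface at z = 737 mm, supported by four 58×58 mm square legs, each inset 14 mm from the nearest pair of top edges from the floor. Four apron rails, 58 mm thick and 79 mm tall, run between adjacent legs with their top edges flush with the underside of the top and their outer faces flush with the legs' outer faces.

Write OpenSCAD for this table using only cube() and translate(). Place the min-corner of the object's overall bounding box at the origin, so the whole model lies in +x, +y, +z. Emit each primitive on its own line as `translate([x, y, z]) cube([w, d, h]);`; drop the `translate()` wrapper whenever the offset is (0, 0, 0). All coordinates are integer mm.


translate([0, 0, 703]) cube([1401, 664, 34]);
translate([14, 14, 0]) cube([58, 58, 703]);
translate([1329, 14, 0]) cube([58, 58, 703]);
translate([14, 592, 0]) cube([58, 58, 703]);
translate([1329, 592, 0]) cube([58, 58, 703]);
translate([72, 14, 624]) cube([1257, 58, 79]);
translate([72, 592, 624]) cube([1257, 58, 79]);
translate([14, 72, 624]) cube([58, 520, 79]);
translate([1329, 72, 624]) cube([58, 520, 79]);


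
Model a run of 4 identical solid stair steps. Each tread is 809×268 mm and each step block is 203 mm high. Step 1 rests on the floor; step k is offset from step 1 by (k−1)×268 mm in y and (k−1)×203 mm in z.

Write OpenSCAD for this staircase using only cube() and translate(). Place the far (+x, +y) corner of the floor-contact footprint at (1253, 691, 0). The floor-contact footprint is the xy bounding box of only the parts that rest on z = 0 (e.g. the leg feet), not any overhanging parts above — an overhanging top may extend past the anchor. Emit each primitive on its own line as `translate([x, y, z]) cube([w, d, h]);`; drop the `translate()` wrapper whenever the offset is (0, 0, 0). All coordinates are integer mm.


translate([444, 423, 0]) cube([809, 268, 203]);
translate([444, 691, 203]) cube([809, 268, 203]);
translate([444, 959, 406]) cube([809, 268, 203]);
translate([444, 1227, 609]) cube([809, 268, 203]);


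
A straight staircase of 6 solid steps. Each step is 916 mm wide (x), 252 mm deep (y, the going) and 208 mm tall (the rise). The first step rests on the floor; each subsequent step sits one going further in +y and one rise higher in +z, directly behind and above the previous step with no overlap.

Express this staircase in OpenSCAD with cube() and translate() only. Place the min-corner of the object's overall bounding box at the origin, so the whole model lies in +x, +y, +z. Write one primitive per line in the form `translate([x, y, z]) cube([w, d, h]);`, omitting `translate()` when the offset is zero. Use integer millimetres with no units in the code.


cube([916, 252, 208]);
translate([0, 252, 208]) cube([916, 252, 208]);
translate([0, 504, 416]) cube([916, 252, 208]);
translate([0, 756, 624]) cube([916, 252, 208]);
translate([0, 1008, 832]) cube([916, 252, 208]);
translate([0, 1260, 1040]) cube([916, 252, 208]);


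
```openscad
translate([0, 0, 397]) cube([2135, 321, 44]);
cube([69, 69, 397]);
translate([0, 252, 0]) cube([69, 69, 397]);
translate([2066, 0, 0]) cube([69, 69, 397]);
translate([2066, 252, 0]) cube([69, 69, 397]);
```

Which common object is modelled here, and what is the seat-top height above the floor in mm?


A bench. The seat-top height is 441 mm.

A long slab on four corner posts — a bench. The slab sits at z = 397 with thickness 44, so the top is 397 + 44 = 441 mm.


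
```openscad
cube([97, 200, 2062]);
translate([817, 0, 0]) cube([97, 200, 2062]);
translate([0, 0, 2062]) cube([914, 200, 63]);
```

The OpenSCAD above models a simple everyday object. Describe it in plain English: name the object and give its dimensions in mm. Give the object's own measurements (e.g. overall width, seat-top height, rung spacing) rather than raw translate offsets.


A door frame. The clear opening is 720 mm wide and 2062 mm high. Two 97 mm wide jambs, 200 mm deep, stand either side of the opening from the floor to the top of the opening. A 63 mm thick head sits across the top of both jambs, spanning the full outside width of the frame.


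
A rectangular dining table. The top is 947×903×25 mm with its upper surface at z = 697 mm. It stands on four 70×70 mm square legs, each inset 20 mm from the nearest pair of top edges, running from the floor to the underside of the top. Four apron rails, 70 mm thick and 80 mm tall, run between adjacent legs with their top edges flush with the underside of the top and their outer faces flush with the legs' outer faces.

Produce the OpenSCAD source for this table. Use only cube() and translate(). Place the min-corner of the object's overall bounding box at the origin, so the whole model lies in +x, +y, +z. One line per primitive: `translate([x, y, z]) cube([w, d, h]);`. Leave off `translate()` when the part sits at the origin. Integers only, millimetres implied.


translate([0, 0, 672]) cube([947, 903, 25]);
translate([20, 20, 0]) cube([70, 70, 672]);
translate([857, 20, 0]) cube([70, 70, 672]);
translate([20, 813, 0]) cube([70, 70, 672]);
translate([857, 813, 0]) cube([70, 70, 672]);
translate([90, 20, 592]) cube([767, 70, 80]);
translate([90, 813, 592]) cube([767, 70, 80]);
translate([20, 90, 592]) cube([70, 723, 80]);
translate([857, 90, 592]) cube([70, 723, 80]);


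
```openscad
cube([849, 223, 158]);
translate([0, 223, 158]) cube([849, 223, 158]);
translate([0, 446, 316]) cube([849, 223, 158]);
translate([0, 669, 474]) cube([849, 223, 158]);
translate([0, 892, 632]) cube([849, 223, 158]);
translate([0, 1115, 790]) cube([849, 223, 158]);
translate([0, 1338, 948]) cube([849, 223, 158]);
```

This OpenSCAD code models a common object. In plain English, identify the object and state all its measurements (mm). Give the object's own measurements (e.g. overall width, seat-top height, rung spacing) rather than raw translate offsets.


A straight staircase of 7 solid steps. Each step is 849 mm wide (x), 223 mm deep (y, the going) and 158 mm tall (the rise). The first step rests on the floor; each subsequent step sits one going further in +y and one rise higher in +z, directly behind and above the previous step with no overlap.


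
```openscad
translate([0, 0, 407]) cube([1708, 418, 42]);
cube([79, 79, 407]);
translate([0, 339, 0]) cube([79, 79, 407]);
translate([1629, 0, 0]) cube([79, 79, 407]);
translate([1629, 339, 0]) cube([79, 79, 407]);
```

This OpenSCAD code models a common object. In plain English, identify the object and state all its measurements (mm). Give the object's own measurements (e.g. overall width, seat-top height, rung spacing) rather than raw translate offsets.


A bench: a 1708×418 mm seat slab, 42 mm thick, top at z = 449 mm, on four 79×79 mm square legs flush with the seat corners and standing on z = 0.


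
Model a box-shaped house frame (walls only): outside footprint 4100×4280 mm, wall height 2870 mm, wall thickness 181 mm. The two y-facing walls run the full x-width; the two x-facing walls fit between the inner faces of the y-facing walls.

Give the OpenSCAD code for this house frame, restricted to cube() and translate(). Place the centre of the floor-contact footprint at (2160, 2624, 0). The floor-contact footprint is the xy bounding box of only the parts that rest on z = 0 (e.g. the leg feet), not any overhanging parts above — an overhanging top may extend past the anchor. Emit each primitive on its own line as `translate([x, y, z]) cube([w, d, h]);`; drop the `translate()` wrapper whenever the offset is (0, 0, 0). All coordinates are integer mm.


translate([110, 484, 0]) cube([4100, 181, 2870]);
translate([110, 4583, 0]) cube([4100, 181, 2870]);
translate([110, 665, 0]) cube([181, 3918, 2870]);
translate([4029, 665, 0]) cube([181, 3918, 2870]);


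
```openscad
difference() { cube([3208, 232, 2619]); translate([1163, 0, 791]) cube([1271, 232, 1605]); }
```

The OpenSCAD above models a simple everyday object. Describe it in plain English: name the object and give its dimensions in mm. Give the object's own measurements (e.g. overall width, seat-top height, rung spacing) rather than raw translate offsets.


A wall 3208 mm long (x), 232 mm thick (y), 2619 mm tall, with a rectangular window opening cut through it. The opening is 1271 mm wide and 1605 mm tall; its sill is at z = 791 mm and its near (−x) edge is 1163 mm from the wall's −x end. The opening passes through the full wall thickness.


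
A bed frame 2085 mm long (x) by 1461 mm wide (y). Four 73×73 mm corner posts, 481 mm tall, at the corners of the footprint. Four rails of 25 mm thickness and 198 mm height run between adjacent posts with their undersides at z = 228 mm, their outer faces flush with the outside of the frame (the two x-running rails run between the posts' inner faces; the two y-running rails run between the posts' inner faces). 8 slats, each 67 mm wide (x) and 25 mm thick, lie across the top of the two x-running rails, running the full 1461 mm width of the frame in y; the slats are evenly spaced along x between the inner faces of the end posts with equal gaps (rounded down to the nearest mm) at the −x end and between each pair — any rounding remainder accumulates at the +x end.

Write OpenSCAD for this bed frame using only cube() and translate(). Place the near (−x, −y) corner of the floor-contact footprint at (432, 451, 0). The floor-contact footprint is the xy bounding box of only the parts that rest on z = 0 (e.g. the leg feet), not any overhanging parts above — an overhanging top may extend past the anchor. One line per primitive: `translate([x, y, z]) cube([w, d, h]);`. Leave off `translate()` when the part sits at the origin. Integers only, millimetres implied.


translate([432, 451, 0]) cube([73, 73, 481]);
translate([432, 1839, 0]) cube([73, 73, 481]);
translate([2444, 451, 0]) cube([73, 73, 481]);
translate([2444, 1839, 0]) cube([73, 73, 481]);
translate([505, 451, 228]) cube([1939, 25, 198]);
translate([505, 1887, 228]) cube([1939, 25, 198]);
translate([432, 524, 228]) cube([25, 1315, 198]);
translate([2492, 524, 228]) cube([25, 1315, 198]);
translate([660, 451, 426]) cube([67, 1461, 25]);
translate([882, 451, 426]) cube([67, 1461, 25]);
translate([1104, 451, 426]) cube([67, 1461, 25]);
translate([1326, 451, 426]) cube([67, 1461, 25]);
translate([1548, 451, 426]) cube([67, 1461, 25]);
translate([1770, 451, 426]) cube([67, 1461, 25]);
translate([1992, 451, 426]) cube([67, 1461, 25]);
translate([2214, 451, 426]) cube([67, 1461, 25]);


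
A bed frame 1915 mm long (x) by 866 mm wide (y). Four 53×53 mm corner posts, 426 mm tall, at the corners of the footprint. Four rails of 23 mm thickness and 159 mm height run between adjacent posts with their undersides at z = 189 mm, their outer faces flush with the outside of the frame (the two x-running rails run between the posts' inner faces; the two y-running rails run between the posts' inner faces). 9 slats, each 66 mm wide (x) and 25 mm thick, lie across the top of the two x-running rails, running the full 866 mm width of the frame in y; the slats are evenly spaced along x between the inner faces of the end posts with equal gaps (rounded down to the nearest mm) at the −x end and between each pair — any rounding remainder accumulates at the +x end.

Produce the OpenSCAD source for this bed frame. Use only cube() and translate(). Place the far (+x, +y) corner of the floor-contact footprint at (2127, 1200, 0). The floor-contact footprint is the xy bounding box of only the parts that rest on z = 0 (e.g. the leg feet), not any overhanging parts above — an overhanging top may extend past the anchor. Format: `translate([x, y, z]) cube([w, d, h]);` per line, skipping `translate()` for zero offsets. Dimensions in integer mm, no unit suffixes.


translate([212, 334, 0]) cube([53, 53, 426]);
translate([212, 1147, 0]) cube([53, 53, 426]);
translate([2074, 334, 0]) cube([53, 53, 426]);
translate([2074, 1147, 0]) cube([53, 53, 426]);
translate([265, 334, 189]) cube([1809, 23, 159]);
translate([265, 1177, 189]) cube([1809, 23, 159]);
translate([212, 387, 189]) cube([23, 760, 159]);
translate([2104, 387, 189]) cube([23, 760, 159]);
translate([386, 334, 348]) cube([66, 866, 25]);
translate([573, 334, 348]) cube([66, 866, 25]);
translate([760, 334, 348]) cube([66, 866, 25]);
translate([947, 334, 348]) cube([66, 866, 25]);
translate([1134, 334, 348]) cube([66, 866, 25]);
translate([1321, 334, 348]) cube([66, 866, 25]);
translate([1508, 334, 348]) cube([66, 866, 25]);
translate([1695, 334, 348]) cube([66, 866, 25]);
translate([1882, 334, 348]) cube([66, 866, 25]);


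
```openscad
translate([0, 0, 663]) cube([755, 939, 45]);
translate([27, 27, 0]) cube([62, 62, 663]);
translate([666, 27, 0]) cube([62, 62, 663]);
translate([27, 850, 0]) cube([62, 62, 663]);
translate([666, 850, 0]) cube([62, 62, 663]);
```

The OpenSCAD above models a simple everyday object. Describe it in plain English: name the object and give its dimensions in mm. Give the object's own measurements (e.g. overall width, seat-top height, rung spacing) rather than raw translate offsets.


A rectangular dining table. The top is 755×939×45 mm with its upper surface at z = 708 mm. It stands on four 62×62 mm square legs, each inset 27 mm from the nearest pair of top edges, running from the floor to the underside of the top.


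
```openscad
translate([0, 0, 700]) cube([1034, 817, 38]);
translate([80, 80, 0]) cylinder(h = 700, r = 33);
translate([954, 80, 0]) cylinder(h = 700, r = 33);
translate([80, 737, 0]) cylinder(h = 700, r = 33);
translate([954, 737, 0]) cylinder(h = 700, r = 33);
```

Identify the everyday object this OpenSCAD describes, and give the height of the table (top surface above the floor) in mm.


A table. The table height is 738 mm.

A 1034×817×38 slab sits at z = 700 on four Ø66 mm round legs — a table. The top surface is at 700 + 38 = 738 mm.


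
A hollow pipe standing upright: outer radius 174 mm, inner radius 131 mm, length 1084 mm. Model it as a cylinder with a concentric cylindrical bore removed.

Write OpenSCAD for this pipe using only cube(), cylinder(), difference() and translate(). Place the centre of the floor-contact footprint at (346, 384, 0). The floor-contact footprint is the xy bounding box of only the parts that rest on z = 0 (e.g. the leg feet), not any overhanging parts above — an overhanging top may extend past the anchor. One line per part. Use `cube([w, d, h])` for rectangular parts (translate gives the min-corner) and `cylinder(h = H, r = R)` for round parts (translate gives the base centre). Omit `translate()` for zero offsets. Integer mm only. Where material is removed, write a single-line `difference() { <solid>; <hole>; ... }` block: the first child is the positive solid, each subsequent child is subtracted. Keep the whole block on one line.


difference() { translate([346, 384, 0]) cylinder(h = 1084, r = 174); translate([346, 384, 0]) cylinder(h = 1084, r = 131); }


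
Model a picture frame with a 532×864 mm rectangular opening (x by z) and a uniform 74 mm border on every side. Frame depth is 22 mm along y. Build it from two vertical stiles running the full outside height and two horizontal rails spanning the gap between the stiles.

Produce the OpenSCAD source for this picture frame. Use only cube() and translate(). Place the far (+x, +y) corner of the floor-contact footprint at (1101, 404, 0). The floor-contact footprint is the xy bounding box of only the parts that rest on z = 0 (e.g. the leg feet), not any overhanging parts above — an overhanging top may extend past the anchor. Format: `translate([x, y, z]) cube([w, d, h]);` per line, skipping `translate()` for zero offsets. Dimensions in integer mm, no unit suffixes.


translate([421, 382, 0]) cube([74, 22, 1012]);
translate([1027, 382, 0]) cube([74, 22, 1012]);
translate([495, 382, 0]) cube([532, 22, 74]);
translate([495, 382, 938]) cube([532, 22, 74]);


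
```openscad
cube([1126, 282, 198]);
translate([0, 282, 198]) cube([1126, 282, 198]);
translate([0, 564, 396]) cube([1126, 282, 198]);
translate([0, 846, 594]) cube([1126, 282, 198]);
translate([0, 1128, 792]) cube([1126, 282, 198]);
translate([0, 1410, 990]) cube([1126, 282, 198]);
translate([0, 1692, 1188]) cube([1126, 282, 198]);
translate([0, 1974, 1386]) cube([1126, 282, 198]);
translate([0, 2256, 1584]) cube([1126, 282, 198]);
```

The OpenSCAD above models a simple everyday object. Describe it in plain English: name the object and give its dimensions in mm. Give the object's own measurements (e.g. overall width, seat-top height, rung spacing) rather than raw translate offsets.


A straight staircase of 9 solid steps. Each step is 1126 mm wide (x), 282 mm deep (y, the going) and 198 mm tall (the rise). The first step rests on the floor; each subsequent step sits one going further in +y and one rise higher in +z, directly behind and above the previous step with no overlap.


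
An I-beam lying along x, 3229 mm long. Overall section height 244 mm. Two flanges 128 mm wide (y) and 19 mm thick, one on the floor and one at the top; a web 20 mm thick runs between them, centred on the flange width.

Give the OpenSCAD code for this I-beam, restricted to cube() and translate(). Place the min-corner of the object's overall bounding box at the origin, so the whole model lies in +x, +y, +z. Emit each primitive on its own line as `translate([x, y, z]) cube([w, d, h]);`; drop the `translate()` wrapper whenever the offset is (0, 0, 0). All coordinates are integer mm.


cube([3229, 128, 19]);
translate([0, 54, 19]) cube([3229, 20, 206]);
translate([0, 0, 225]) cube([3229, 128, 19]);


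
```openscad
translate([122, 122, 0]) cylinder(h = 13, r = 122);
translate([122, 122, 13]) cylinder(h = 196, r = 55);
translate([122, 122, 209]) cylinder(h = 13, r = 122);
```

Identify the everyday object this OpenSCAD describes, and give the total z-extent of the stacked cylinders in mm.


A spool. The overall height is 222 mm.

Three coaxial cylinders, large–small–large — a spool. Two 13 mm flanges and a 196 mm core give 13 + 196 + 13 = 222 mm.


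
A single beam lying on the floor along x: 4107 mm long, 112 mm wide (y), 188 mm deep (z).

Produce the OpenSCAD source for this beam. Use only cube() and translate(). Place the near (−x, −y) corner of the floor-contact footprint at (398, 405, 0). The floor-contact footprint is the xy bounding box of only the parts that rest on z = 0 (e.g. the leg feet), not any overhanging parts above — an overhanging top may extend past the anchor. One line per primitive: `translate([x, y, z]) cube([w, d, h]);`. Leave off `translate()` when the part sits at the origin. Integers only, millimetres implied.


translate([398, 405, 0]) cube([4107, 112, 188]);


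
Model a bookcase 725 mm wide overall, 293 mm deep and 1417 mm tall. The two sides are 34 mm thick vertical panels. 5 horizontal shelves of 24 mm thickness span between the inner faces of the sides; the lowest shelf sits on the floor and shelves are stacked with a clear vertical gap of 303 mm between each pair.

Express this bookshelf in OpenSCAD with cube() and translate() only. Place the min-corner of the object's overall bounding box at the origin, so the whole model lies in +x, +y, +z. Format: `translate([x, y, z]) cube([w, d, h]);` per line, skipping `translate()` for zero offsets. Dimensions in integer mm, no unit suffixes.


cube([34, 293, 1417]);
translate([691, 0, 0]) cube([34, 293, 1417]);
translate([34, 0, 0]) cube([657, 293, 24]);
translate([34, 0, 327]) cube([657, 293, 24]);
translate([34, 0, 654]) cube([657, 293, 24]);
translate([34, 0, 981]) cube([657, 293, 24]);
translate([34, 0, 1308]) cube([657, 293, 24]);


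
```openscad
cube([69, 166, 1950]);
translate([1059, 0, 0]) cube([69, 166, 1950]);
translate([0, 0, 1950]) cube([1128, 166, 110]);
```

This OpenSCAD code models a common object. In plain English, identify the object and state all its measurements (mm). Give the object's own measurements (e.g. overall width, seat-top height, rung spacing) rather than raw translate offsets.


A door frame. The clear opening is 990 mm wide and 1950 mm high. Two 69 mm wide jambs, 166 mm deep, stand either side of the opening from the floor to the top of the opening. A 110 mm thick head sits across the top of both jambs, spanning the full outside width of the frame.


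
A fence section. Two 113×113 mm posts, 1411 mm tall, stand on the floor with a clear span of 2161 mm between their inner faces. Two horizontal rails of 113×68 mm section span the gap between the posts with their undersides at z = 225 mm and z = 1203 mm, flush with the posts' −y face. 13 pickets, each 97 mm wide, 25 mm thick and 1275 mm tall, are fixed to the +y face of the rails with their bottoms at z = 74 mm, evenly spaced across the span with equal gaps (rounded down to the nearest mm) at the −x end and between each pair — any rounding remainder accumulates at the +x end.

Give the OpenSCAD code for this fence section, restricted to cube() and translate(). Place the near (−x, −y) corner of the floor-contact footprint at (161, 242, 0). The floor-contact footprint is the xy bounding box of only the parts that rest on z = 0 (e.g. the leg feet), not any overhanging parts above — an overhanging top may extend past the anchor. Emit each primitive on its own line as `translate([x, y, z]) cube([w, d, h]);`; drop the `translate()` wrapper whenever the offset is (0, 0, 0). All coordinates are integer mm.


translate([161, 242, 0]) cube([113, 113, 1411]);
translate([2435, 242, 0]) cube([113, 113, 1411]);
translate([274, 242, 225]) cube([2161, 113, 68]);
translate([274, 242, 1203]) cube([2161, 113, 68]);
translate([338, 355, 74]) cube([97, 25, 1275]);
translate([499, 355, 74]) cube([97, 25, 1275]);
translate([660, 355, 74]) cube([97, 25, 1275]);
translate([821, 355, 74]) cube([97, 25, 1275]);
translate([982, 355, 74]) cube([97, 25, 1275]);
translate([1143, 355, 74]) cube([97, 25, 1275]);
translate([1304, 355, 74]) cube([97, 25, 1275]);
translate([1465, 355, 74]) cube([97, 25, 1275]);
translate([1626, 355, 74]) cube([97, 25, 1275]);
translate([1787, 355, 74]) cube([97, 25, 1275]);
translate([1948, 355, 74]) cube([97, 25, 1275]);
translate([2109, 355, 74]) cube([97, 25, 1275]);
translate([2270, 355, 74]) cube([97, 25, 1275]);


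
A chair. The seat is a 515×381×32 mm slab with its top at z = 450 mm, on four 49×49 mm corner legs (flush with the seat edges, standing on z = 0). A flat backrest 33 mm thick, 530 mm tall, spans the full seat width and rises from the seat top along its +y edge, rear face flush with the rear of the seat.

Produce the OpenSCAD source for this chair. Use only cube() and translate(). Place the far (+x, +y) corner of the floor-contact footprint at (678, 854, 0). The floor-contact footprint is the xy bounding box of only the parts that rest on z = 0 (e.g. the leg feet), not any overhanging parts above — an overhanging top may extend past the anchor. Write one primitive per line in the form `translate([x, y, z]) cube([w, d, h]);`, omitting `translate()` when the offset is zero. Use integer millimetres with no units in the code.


translate([163, 473, 418]) cube([515, 381, 32]);
translate([163, 473, 0]) cube([49, 49, 418]);
translate([629, 473, 0]) cube([49, 49, 418]);
translate([163, 805, 0]) cube([49, 49, 418]);
translate([629, 805, 0]) cube([49, 49, 418]);
translate([163, 821, 450]) cube([515, 33, 530]);


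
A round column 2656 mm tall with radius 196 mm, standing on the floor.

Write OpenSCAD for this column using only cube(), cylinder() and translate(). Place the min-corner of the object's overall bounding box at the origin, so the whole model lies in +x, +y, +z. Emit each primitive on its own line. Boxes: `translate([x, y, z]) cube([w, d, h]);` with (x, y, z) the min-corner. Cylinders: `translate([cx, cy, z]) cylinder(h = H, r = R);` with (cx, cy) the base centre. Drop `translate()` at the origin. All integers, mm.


translate([196, 196, 0]) cylinder(h = 2656, r = 196);


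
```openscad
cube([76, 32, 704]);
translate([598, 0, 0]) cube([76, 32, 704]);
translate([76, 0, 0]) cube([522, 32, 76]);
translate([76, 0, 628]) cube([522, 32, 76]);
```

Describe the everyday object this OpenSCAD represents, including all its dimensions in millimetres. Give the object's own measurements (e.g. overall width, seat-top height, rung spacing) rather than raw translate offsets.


A rectangular picture frame lying in the x–z plane (depth along y). The opening is 522 mm wide (x) by 552 mm tall (z), surrounded by a border 76 mm wide on all four sides. The frame is 32 mm deep and is made of two full-height vertical stiles with two horizontal rails fitted between them.


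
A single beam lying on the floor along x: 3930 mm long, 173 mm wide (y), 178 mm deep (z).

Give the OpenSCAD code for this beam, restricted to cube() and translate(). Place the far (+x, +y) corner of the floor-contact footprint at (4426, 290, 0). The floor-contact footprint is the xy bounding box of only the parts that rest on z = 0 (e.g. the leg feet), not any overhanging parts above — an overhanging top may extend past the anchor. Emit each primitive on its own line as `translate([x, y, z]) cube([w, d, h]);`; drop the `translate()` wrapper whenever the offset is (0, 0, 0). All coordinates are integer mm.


translate([496, 117, 0]) cube([3930, 173, 178]);


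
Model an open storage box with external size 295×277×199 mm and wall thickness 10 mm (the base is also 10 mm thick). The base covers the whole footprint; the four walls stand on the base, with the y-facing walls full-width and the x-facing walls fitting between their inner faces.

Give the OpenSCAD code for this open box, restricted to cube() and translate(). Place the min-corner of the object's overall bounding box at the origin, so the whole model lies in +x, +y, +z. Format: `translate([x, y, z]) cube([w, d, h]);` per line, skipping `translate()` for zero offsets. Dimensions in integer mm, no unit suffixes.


cube([295, 277, 10]);
translate([0, 0, 10]) cube([295, 10, 189]);
translate([0, 267, 10]) cube([295, 10, 189]);
translate([0, 10, 10]) cube([10, 257, 189]);
translate([285, 10, 10]) cube([10, 257, 189]);


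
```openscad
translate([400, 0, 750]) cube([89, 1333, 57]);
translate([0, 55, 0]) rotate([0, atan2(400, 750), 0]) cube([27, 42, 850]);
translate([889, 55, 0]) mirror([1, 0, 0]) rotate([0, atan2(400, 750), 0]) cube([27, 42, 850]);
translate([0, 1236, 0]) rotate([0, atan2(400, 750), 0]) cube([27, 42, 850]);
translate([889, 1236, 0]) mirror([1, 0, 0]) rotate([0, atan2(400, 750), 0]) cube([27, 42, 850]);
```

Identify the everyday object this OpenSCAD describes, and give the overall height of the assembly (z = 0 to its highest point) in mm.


A sawhorse. The overall height is 807 mm.

A beam across two mirrored pairs of raked legs — a sawhorse. The beam's underside is at z = 750 (matching the legs' vertical rise in atan2(400, 750)) and the beam is 57 mm tall, so its top is at 750 + 57 = 807 mm. The raked legs top out at the beam's underside, so that is the highest point.


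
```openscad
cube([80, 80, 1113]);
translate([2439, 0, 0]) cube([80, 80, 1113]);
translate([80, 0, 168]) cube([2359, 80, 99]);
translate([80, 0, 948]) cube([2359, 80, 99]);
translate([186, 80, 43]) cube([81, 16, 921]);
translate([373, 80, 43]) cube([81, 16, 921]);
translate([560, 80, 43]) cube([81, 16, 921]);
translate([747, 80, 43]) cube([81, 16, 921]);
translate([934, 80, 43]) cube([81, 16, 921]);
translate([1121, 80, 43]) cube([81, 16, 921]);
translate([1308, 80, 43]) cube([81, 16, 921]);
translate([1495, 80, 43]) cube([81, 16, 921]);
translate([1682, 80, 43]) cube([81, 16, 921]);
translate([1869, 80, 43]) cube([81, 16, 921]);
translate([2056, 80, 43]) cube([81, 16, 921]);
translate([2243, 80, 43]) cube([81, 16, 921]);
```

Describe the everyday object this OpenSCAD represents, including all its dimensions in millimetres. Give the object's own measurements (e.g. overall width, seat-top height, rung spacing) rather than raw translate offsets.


A fence section. Two 80×80 mm posts, 1113 mm tall, stand on the floor with a clear span of 2359 mm between their inner faces. Two horizontal rails of 80×99 mm section span the gap between the posts with their undersides at z = 168 mm and z = 948 mm, flush with the posts' −y face. 12 pickets, each 81 mm wide, 16 mm thick and 921 mm tall, are fixed to the +y face of the rails with their bottoms at z = 43 mm, spaced across the span with a 106 mm gap after the −x post and between neighbouring pickets, with 115 mm left before the +x post.


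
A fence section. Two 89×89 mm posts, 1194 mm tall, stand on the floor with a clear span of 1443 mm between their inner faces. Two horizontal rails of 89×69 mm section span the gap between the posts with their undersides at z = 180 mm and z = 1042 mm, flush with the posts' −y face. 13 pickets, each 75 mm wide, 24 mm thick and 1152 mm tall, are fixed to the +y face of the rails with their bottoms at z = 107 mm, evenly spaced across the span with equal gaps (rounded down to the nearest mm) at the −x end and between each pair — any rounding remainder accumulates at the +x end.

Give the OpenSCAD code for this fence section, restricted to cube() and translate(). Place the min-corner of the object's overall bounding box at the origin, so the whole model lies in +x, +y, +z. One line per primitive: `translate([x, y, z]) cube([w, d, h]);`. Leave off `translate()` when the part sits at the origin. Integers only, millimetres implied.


cube([89, 89, 1194]);
translate([1532, 0, 0]) cube([89, 89, 1194]);
translate([89, 0, 180]) cube([1443, 89, 69]);
translate([89, 0, 1042]) cube([1443, 89, 69]);
translate([122, 89, 107]) cube([75, 24, 1152]);
translate([230, 89, 107]) cube([75, 24, 1152]);
translate([338, 89, 107]) cube([75, 24, 1152]);
translate([446, 89, 107]) cube([75, 24, 1152]);
translate([554, 89, 107]) cube([75, 24, 1152]);
translate([662, 89, 107]) cube([75, 24, 1152]);
translate([770, 89, 107]) cube([75, 24, 1152]);
translate([878, 89, 107]) cube([75, 24, 1152]);
translate([986, 89, 107]) cube([75, 24, 1152]);
translate([1094, 89, 107]) cube([75, 24, 1152]);
translate([1202, 89, 107]) cube([75, 24, 1152]);
translate([1310, 89, 107]) cube([75, 24, 1152]);
translate([1418, 89, 107]) cube([75, 24, 1152]);


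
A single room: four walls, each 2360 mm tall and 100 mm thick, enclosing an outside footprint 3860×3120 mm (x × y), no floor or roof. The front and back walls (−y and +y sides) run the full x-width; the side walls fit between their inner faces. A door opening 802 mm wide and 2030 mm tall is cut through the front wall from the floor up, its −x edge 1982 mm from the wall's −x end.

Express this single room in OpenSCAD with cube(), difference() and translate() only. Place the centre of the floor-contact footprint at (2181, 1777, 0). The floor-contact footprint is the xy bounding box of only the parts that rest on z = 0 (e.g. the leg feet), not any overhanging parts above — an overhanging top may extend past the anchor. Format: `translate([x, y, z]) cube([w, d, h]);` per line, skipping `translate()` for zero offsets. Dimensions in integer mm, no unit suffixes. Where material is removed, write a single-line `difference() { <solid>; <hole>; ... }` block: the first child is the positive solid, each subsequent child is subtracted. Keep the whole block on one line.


difference() { translate([251, 217, 0]) cube([3860, 100, 2360]); translate([2233, 217, 0]) cube([802, 100, 2030]); }
translate([251, 3237, 0]) cube([3860, 100, 2360]);
translate([251, 317, 0]) cube([100, 2920, 2360]);
translate([4011, 317, 0]) cube([100, 2920, 2360]);


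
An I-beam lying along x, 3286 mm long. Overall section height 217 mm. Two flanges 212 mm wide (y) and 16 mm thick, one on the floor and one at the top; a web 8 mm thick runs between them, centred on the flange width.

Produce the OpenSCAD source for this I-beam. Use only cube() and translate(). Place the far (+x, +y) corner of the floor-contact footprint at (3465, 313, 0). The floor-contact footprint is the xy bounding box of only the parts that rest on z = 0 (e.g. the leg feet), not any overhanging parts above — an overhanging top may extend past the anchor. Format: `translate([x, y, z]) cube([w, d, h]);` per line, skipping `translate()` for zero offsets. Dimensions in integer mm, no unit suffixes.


translate([179, 101, 0]) cube([3286, 212, 16]);
translate([179, 203, 16]) cube([3286, 8, 185]);
translate([179, 101, 201]) cube([3286, 212, 16]);


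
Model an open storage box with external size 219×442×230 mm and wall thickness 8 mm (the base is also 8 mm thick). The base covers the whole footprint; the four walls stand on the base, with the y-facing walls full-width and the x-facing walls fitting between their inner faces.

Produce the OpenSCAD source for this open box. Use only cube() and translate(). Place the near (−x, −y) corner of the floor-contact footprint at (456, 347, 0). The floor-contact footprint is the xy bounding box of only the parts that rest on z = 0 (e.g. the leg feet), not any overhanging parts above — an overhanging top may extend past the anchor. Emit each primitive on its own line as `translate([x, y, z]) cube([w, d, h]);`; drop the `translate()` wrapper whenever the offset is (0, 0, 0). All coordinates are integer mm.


translate([456, 347, 0]) cube([219, 442, 8]);
translate([456, 347, 8]) cube([219, 8, 222]);
translate([456, 781, 8]) cube([219, 8, 222]);
translate([456, 355, 8]) cube([8, 426, 222]);
translate([667, 355, 8]) cube([8, 426, 222]);


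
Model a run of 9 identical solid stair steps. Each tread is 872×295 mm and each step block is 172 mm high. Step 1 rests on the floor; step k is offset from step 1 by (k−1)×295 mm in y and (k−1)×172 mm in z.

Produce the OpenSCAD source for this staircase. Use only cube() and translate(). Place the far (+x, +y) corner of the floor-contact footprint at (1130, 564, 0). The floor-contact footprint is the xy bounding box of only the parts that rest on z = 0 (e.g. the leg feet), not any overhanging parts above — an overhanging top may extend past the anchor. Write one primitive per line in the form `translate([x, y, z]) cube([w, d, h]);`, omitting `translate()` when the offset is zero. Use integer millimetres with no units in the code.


translate([258, 269, 0]) cube([872, 295, 172]);
translate([258, 564, 172]) cube([872, 295, 172]);
translate([258, 859, 344]) cube([872, 295, 172]);
translate([258, 1154, 516]) cube([872, 295, 172]);
translate([258, 1449, 688]) cube([872, 295, 172]);
translate([258, 1744, 860]) cube([872, 295, 172]);
translate([258, 2039, 1032]) cube([872, 295, 172]);
translate([258, 2334, 1204]) cube([872, 295, 172]);
translate([258, 2629, 1376]) cube([872, 295, 172]);


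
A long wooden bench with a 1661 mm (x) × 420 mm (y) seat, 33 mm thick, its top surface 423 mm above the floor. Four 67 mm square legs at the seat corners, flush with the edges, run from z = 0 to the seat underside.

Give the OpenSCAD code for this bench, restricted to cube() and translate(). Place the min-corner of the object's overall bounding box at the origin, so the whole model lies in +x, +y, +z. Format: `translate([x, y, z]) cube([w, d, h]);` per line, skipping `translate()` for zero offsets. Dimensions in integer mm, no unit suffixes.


translate([0, 0, 390]) cube([1661, 420, 33]);
cube([67, 67, 390]);
translate([0, 353, 0]) cube([67, 67, 390]);
translate([1594, 0, 0]) cube([67, 67, 390]);
translate([1594, 353, 0]) cube([67, 67, 390]);


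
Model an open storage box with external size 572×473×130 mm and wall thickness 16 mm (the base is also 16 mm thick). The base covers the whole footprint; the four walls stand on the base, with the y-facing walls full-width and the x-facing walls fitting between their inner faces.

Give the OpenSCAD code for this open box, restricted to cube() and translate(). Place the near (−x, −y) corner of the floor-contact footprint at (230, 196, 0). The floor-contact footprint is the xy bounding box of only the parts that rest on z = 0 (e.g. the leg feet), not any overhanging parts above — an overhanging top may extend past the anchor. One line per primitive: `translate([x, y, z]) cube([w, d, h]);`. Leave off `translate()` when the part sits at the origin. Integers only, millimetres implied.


translate([230, 196, 0]) cube([572, 473, 16]);
translate([230, 196, 16]) cube([572, 16, 114]);
translate([230, 653, 16]) cube([572, 16, 114]);
translate([230, 212, 16]) cube([16, 441, 114]);
translate([786, 212, 16]) cube([16, 441, 114]);
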